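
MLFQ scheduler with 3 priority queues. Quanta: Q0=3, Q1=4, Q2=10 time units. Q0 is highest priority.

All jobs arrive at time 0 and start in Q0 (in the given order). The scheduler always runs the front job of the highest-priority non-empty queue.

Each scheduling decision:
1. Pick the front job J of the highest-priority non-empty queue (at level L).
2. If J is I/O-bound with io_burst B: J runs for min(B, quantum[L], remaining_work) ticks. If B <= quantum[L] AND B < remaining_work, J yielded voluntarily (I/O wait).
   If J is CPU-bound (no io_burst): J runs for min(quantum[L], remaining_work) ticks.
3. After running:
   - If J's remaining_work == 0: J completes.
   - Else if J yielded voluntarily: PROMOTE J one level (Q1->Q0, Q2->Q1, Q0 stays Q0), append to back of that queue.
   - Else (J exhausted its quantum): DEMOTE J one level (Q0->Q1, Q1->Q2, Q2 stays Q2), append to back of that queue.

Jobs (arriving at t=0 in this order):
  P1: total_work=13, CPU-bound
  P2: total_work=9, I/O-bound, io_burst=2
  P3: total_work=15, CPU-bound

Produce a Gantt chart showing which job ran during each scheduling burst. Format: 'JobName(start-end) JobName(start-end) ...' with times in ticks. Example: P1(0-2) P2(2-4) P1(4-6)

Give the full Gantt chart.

Answer: P1(0-3) P2(3-5) P3(5-8) P2(8-10) P2(10-12) P2(12-14) P2(14-15) P1(15-19) P3(19-23) P1(23-29) P3(29-37)

Derivation:
t=0-3: P1@Q0 runs 3, rem=10, quantum used, demote→Q1. Q0=[P2,P3] Q1=[P1] Q2=[]
t=3-5: P2@Q0 runs 2, rem=7, I/O yield, promote→Q0. Q0=[P3,P2] Q1=[P1] Q2=[]
t=5-8: P3@Q0 runs 3, rem=12, quantum used, demote→Q1. Q0=[P2] Q1=[P1,P3] Q2=[]
t=8-10: P2@Q0 runs 2, rem=5, I/O yield, promote→Q0. Q0=[P2] Q1=[P1,P3] Q2=[]
t=10-12: P2@Q0 runs 2, rem=3, I/O yield, promote→Q0. Q0=[P2] Q1=[P1,P3] Q2=[]
t=12-14: P2@Q0 runs 2, rem=1, I/O yield, promote→Q0. Q0=[P2] Q1=[P1,P3] Q2=[]
t=14-15: P2@Q0 runs 1, rem=0, completes. Q0=[] Q1=[P1,P3] Q2=[]
t=15-19: P1@Q1 runs 4, rem=6, quantum used, demote→Q2. Q0=[] Q1=[P3] Q2=[P1]
t=19-23: P3@Q1 runs 4, rem=8, quantum used, demote→Q2. Q0=[] Q1=[] Q2=[P1,P3]
t=23-29: P1@Q2 runs 6, rem=0, completes. Q0=[] Q1=[] Q2=[P3]
t=29-37: P3@Q2 runs 8, rem=0, completes. Q0=[] Q1=[] Q2=[]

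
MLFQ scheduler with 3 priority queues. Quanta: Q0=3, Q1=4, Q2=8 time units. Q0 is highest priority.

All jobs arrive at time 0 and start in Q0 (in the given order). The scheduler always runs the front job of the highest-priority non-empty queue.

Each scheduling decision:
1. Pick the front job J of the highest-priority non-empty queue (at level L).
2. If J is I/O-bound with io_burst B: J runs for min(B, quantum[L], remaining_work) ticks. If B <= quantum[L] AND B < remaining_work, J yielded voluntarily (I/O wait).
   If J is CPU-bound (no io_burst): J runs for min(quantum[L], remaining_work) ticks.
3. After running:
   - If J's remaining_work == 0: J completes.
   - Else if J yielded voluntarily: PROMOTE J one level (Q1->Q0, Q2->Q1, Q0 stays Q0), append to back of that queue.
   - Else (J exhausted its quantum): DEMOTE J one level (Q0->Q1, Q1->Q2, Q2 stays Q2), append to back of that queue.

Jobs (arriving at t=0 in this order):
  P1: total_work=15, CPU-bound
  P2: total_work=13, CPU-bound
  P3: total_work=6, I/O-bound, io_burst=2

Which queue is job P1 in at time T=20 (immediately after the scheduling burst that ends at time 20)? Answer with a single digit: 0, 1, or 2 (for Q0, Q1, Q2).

Answer: 2

Derivation:
t=0-3: P1@Q0 runs 3, rem=12, quantum used, demote→Q1. Q0=[P2,P3] Q1=[P1] Q2=[]
t=3-6: P2@Q0 runs 3, rem=10, quantum used, demote→Q1. Q0=[P3] Q1=[P1,P2] Q2=[]
t=6-8: P3@Q0 runs 2, rem=4, I/O yield, promote→Q0. Q0=[P3] Q1=[P1,P2] Q2=[]
t=8-10: P3@Q0 runs 2, rem=2, I/O yield, promote→Q0. Q0=[P3] Q1=[P1,P2] Q2=[]
t=10-12: P3@Q0 runs 2, rem=0, completes. Q0=[] Q1=[P1,P2] Q2=[]
t=12-16: P1@Q1 runs 4, rem=8, quantum used, demote→Q2. Q0=[] Q1=[P2] Q2=[P1]
t=16-20: P2@Q1 runs 4, rem=6, quantum used, demote→Q2. Q0=[] Q1=[] Q2=[P1,P2]
t=20-28: P1@Q2 runs 8, rem=0, completes. Q0=[] Q1=[] Q2=[P2]
t=28-34: P2@Q2 runs 6, rem=0, completes. Q0=[] Q1=[] Q2=[]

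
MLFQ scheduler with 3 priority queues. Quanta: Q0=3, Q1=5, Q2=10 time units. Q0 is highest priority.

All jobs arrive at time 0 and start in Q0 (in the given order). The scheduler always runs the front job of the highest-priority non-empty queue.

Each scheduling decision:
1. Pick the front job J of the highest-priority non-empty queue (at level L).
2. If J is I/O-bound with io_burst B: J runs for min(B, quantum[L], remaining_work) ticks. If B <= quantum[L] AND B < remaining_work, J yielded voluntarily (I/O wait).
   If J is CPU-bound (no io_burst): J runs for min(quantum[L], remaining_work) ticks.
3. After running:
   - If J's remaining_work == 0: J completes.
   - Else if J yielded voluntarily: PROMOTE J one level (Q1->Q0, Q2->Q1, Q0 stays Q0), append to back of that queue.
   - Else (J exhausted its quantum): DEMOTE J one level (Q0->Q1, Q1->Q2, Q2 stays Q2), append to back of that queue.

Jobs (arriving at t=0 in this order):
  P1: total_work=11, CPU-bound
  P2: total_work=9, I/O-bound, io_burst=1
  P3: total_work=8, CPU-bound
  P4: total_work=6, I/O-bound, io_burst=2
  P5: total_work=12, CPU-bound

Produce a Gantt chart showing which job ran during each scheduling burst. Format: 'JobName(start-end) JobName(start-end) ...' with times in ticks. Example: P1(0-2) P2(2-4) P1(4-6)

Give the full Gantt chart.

Answer: P1(0-3) P2(3-4) P3(4-7) P4(7-9) P5(9-12) P2(12-13) P4(13-15) P2(15-16) P4(16-18) P2(18-19) P2(19-20) P2(20-21) P2(21-22) P2(22-23) P2(23-24) P1(24-29) P3(29-34) P5(34-39) P1(39-42) P5(42-46)

Derivation:
t=0-3: P1@Q0 runs 3, rem=8, quantum used, demote→Q1. Q0=[P2,P3,P4,P5] Q1=[P1] Q2=[]
t=3-4: P2@Q0 runs 1, rem=8, I/O yield, promote→Q0. Q0=[P3,P4,P5,P2] Q1=[P1] Q2=[]
t=4-7: P3@Q0 runs 3, rem=5, quantum used, demote→Q1. Q0=[P4,P5,P2] Q1=[P1,P3] Q2=[]
t=7-9: P4@Q0 runs 2, rem=4, I/O yield, promote→Q0. Q0=[P5,P2,P4] Q1=[P1,P3] Q2=[]
t=9-12: P5@Q0 runs 3, rem=9, quantum used, demote→Q1. Q0=[P2,P4] Q1=[P1,P3,P5] Q2=[]
t=12-13: P2@Q0 runs 1, rem=7, I/O yield, promote→Q0. Q0=[P4,P2] Q1=[P1,P3,P5] Q2=[]
t=13-15: P4@Q0 runs 2, rem=2, I/O yield, promote→Q0. Q0=[P2,P4] Q1=[P1,P3,P5] Q2=[]
t=15-16: P2@Q0 runs 1, rem=6, I/O yield, promote→Q0. Q0=[P4,P2] Q1=[P1,P3,P5] Q2=[]
t=16-18: P4@Q0 runs 2, rem=0, completes. Q0=[P2] Q1=[P1,P3,P5] Q2=[]
t=18-19: P2@Q0 runs 1, rem=5, I/O yield, promote→Q0. Q0=[P2] Q1=[P1,P3,P5] Q2=[]
t=19-20: P2@Q0 runs 1, rem=4, I/O yield, promote→Q0. Q0=[P2] Q1=[P1,P3,P5] Q2=[]
t=20-21: P2@Q0 runs 1, rem=3, I/O yield, promote→Q0. Q0=[P2] Q1=[P1,P3,P5] Q2=[]
t=21-22: P2@Q0 runs 1, rem=2, I/O yield, promote→Q0. Q0=[P2] Q1=[P1,P3,P5] Q2=[]
t=22-23: P2@Q0 runs 1, rem=1, I/O yield, promote→Q0. Q0=[P2] Q1=[P1,P3,P5] Q2=[]
t=23-24: P2@Q0 runs 1, rem=0, completes. Q0=[] Q1=[P1,P3,P5] Q2=[]
t=24-29: P1@Q1 runs 5, rem=3, quantum used, demote→Q2. Q0=[] Q1=[P3,P5] Q2=[P1]
t=29-34: P3@Q1 runs 5, rem=0, completes. Q0=[] Q1=[P5] Q2=[P1]
t=34-39: P5@Q1 runs 5, rem=4, quantum used, demote→Q2. Q0=[] Q1=[] Q2=[P1,P5]
t=39-42: P1@Q2 runs 3, rem=0, completes. Q0=[] Q1=[] Q2=[P5]
t=42-46: P5@Q2 runs 4, rem=0, completes. Q0=[] Q1=[] Q2=[]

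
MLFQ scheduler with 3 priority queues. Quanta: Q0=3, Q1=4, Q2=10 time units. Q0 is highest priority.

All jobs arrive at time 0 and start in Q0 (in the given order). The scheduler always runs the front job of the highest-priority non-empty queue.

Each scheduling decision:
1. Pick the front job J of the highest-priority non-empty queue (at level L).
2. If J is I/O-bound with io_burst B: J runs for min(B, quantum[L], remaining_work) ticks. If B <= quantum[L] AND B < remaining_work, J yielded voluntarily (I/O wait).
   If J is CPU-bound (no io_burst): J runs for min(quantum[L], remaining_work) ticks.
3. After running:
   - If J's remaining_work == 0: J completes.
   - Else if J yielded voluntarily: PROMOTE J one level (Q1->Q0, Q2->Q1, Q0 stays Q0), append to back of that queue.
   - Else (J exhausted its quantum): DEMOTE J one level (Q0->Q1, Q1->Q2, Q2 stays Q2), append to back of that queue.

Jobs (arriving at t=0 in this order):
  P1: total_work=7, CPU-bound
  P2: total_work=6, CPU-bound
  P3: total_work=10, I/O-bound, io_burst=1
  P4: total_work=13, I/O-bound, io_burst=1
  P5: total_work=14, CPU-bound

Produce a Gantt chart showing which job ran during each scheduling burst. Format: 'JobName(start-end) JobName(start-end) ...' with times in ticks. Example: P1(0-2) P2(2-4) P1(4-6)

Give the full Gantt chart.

t=0-3: P1@Q0 runs 3, rem=4, quantum used, demote→Q1. Q0=[P2,P3,P4,P5] Q1=[P1] Q2=[]
t=3-6: P2@Q0 runs 3, rem=3, quantum used, demote→Q1. Q0=[P3,P4,P5] Q1=[P1,P2] Q2=[]
t=6-7: P3@Q0 runs 1, rem=9, I/O yield, promote→Q0. Q0=[P4,P5,P3] Q1=[P1,P2] Q2=[]
t=7-8: P4@Q0 runs 1, rem=12, I/O yield, promote→Q0. Q0=[P5,P3,P4] Q1=[P1,P2] Q2=[]
t=8-11: P5@Q0 runs 3, rem=11, quantum used, demote→Q1. Q0=[P3,P4] Q1=[P1,P2,P5] Q2=[]
t=11-12: P3@Q0 runs 1, rem=8, I/O yield, promote→Q0. Q0=[P4,P3] Q1=[P1,P2,P5] Q2=[]
t=12-13: P4@Q0 runs 1, rem=11, I/O yield, promote→Q0. Q0=[P3,P4] Q1=[P1,P2,P5] Q2=[]
t=13-14: P3@Q0 runs 1, rem=7, I/O yield, promote→Q0. Q0=[P4,P3] Q1=[P1,P2,P5] Q2=[]
t=14-15: P4@Q0 runs 1, rem=10, I/O yield, promote→Q0. Q0=[P3,P4] Q1=[P1,P2,P5] Q2=[]
t=15-16: P3@Q0 runs 1, rem=6, I/O yield, promote→Q0. Q0=[P4,P3] Q1=[P1,P2,P5] Q2=[]
t=16-17: P4@Q0 runs 1, rem=9, I/O yield, promote→Q0. Q0=[P3,P4] Q1=[P1,P2,P5] Q2=[]
t=17-18: P3@Q0 runs 1, rem=5, I/O yield, promote→Q0. Q0=[P4,P3] Q1=[P1,P2,P5] Q2=[]
t=18-19: P4@Q0 runs 1, rem=8, I/O yield, promote→Q0. Q0=[P3,P4] Q1=[P1,P2,P5] Q2=[]
t=19-20: P3@Q0 runs 1, rem=4, I/O yield, promote→Q0. Q0=[P4,P3] Q1=[P1,P2,P5] Q2=[]
t=20-21: P4@Q0 runs 1, rem=7, I/O yield, promote→Q0. Q0=[P3,P4] Q1=[P1,P2,P5] Q2=[]
t=21-22: P3@Q0 runs 1, rem=3, I/O yield, promote→Q0. Q0=[P4,P3] Q1=[P1,P2,P5] Q2=[]
t=22-23: P4@Q0 runs 1, rem=6, I/O yield, promote→Q0. Q0=[P3,P4] Q1=[P1,P2,P5] Q2=[]
t=23-24: P3@Q0 runs 1, rem=2, I/O yield, promote→Q0. Q0=[P4,P3] Q1=[P1,P2,P5] Q2=[]
t=24-25: P4@Q0 runs 1, rem=5, I/O yield, promote→Q0. Q0=[P3,P4] Q1=[P1,P2,P5] Q2=[]
t=25-26: P3@Q0 runs 1, rem=1, I/O yield, promote→Q0. Q0=[P4,P3] Q1=[P1,P2,P5] Q2=[]
t=26-27: P4@Q0 runs 1, rem=4, I/O yield, promote→Q0. Q0=[P3,P4] Q1=[P1,P2,P5] Q2=[]
t=27-28: P3@Q0 runs 1, rem=0, completes. Q0=[P4] Q1=[P1,P2,P5] Q2=[]
t=28-29: P4@Q0 runs 1, rem=3, I/O yield, promote→Q0. Q0=[P4] Q1=[P1,P2,P5] Q2=[]
t=29-30: P4@Q0 runs 1, rem=2, I/O yield, promote→Q0. Q0=[P4] Q1=[P1,P2,P5] Q2=[]
t=30-31: P4@Q0 runs 1, rem=1, I/O yield, promote→Q0. Q0=[P4] Q1=[P1,P2,P5] Q2=[]
t=31-32: P4@Q0 runs 1, rem=0, completes. Q0=[] Q1=[P1,P2,P5] Q2=[]
t=32-36: P1@Q1 runs 4, rem=0, completes. Q0=[] Q1=[P2,P5] Q2=[]
t=36-39: P2@Q1 runs 3, rem=0, completes. Q0=[] Q1=[P5] Q2=[]
t=39-43: P5@Q1 runs 4, rem=7, quantum used, demote→Q2. Q0=[] Q1=[] Q2=[P5]
t=43-50: P5@Q2 runs 7, rem=0, completes. Q0=[] Q1=[] Q2=[]

Answer: P1(0-3) P2(3-6) P3(6-7) P4(7-8) P5(8-11) P3(11-12) P4(12-13) P3(13-14) P4(14-15) P3(15-16) P4(16-17) P3(17-18) P4(18-19) P3(19-20) P4(20-21) P3(21-22) P4(22-23) P3(23-24) P4(24-25) P3(25-26) P4(26-27) P3(27-28) P4(28-29) P4(29-30) P4(30-31) P4(31-32) P1(32-36) P2(36-39) P5(39-43) P5(43-50)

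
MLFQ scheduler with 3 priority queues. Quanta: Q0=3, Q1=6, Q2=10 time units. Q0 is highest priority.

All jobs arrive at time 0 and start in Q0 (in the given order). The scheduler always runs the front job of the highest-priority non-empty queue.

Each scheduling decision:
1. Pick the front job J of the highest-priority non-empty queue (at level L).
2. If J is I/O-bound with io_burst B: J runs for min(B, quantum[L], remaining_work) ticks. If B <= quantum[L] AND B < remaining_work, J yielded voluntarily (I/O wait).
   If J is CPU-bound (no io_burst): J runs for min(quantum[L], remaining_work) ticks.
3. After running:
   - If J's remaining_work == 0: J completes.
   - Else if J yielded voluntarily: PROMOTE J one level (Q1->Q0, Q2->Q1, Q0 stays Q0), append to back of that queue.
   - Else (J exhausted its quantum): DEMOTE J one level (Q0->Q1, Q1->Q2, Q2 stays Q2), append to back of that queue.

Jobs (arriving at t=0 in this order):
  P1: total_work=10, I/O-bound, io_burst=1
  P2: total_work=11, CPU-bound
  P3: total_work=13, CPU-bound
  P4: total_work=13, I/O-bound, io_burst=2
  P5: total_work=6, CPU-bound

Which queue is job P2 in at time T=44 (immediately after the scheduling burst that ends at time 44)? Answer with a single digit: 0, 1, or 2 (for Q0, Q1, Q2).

Answer: 2

Derivation:
t=0-1: P1@Q0 runs 1, rem=9, I/O yield, promote→Q0. Q0=[P2,P3,P4,P5,P1] Q1=[] Q2=[]
t=1-4: P2@Q0 runs 3, rem=8, quantum used, demote→Q1. Q0=[P3,P4,P5,P1] Q1=[P2] Q2=[]
t=4-7: P3@Q0 runs 3, rem=10, quantum used, demote→Q1. Q0=[P4,P5,P1] Q1=[P2,P3] Q2=[]
t=7-9: P4@Q0 runs 2, rem=11, I/O yield, promote→Q0. Q0=[P5,P1,P4] Q1=[P2,P3] Q2=[]
t=9-12: P5@Q0 runs 3, rem=3, quantum used, demote→Q1. Q0=[P1,P4] Q1=[P2,P3,P5] Q2=[]
t=12-13: P1@Q0 runs 1, rem=8, I/O yield, promote→Q0. Q0=[P4,P1] Q1=[P2,P3,P5] Q2=[]
t=13-15: P4@Q0 runs 2, rem=9, I/O yield, promote→Q0. Q0=[P1,P4] Q1=[P2,P3,P5] Q2=[]
t=15-16: P1@Q0 runs 1, rem=7, I/O yield, promote→Q0. Q0=[P4,P1] Q1=[P2,P3,P5] Q2=[]
t=16-18: P4@Q0 runs 2, rem=7, I/O yield, promote→Q0. Q0=[P1,P4] Q1=[P2,P3,P5] Q2=[]
t=18-19: P1@Q0 runs 1, rem=6, I/O yield, promote→Q0. Q0=[P4,P1] Q1=[P2,P3,P5] Q2=[]
t=19-21: P4@Q0 runs 2, rem=5, I/O yield, promote→Q0. Q0=[P1,P4] Q1=[P2,P3,P5] Q2=[]
t=21-22: P1@Q0 runs 1, rem=5, I/O yield, promote→Q0. Q0=[P4,P1] Q1=[P2,P3,P5] Q2=[]
t=22-24: P4@Q0 runs 2, rem=3, I/O yield, promote→Q0. Q0=[P1,P4] Q1=[P2,P3,P5] Q2=[]
t=24-25: P1@Q0 runs 1, rem=4, I/O yield, promote→Q0. Q0=[P4,P1] Q1=[P2,P3,P5] Q2=[]
t=25-27: P4@Q0 runs 2, rem=1, I/O yield, promote→Q0. Q0=[P1,P4] Q1=[P2,P3,P5] Q2=[]
t=27-28: P1@Q0 runs 1, rem=3, I/O yield, promote→Q0. Q0=[P4,P1] Q1=[P2,P3,P5] Q2=[]
t=28-29: P4@Q0 runs 1, rem=0, completes. Q0=[P1] Q1=[P2,P3,P5] Q2=[]
t=29-30: P1@Q0 runs 1, rem=2, I/O yield, promote→Q0. Q0=[P1] Q1=[P2,P3,P5] Q2=[]
t=30-31: P1@Q0 runs 1, rem=1, I/O yield, promote→Q0. Q0=[P1] Q1=[P2,P3,P5] Q2=[]
t=31-32: P1@Q0 runs 1, rem=0, completes. Q0=[] Q1=[P2,P3,P5] Q2=[]
t=32-38: P2@Q1 runs 6, rem=2, quantum used, demote→Q2. Q0=[] Q1=[P3,P5] Q2=[P2]
t=38-44: P3@Q1 runs 6, rem=4, quantum used, demote→Q2. Q0=[] Q1=[P5] Q2=[P2,P3]
t=44-47: P5@Q1 runs 3, rem=0, completes. Q0=[] Q1=[] Q2=[P2,P3]
t=47-49: P2@Q2 runs 2, rem=0, completes. Q0=[] Q1=[] Q2=[P3]
t=49-53: P3@Q2 runs 4, rem=0, completes. Q0=[] Q1=[] Q2=[]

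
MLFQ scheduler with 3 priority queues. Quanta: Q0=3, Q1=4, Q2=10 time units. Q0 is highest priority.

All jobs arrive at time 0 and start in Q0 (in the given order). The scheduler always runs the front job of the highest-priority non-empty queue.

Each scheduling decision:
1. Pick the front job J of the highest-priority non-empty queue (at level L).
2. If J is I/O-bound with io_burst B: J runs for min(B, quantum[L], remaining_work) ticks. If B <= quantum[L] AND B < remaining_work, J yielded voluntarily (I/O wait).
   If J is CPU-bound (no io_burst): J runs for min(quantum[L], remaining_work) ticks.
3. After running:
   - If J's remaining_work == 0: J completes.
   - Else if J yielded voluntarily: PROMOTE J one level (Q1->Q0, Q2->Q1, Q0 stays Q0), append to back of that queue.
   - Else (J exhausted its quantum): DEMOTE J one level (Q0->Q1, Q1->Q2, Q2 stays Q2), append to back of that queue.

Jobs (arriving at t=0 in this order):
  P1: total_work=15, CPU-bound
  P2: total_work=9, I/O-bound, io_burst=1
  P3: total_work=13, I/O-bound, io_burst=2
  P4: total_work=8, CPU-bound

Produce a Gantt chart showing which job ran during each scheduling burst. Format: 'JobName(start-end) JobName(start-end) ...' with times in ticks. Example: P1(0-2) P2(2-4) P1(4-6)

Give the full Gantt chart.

t=0-3: P1@Q0 runs 3, rem=12, quantum used, demote→Q1. Q0=[P2,P3,P4] Q1=[P1] Q2=[]
t=3-4: P2@Q0 runs 1, rem=8, I/O yield, promote→Q0. Q0=[P3,P4,P2] Q1=[P1] Q2=[]
t=4-6: P3@Q0 runs 2, rem=11, I/O yield, promote→Q0. Q0=[P4,P2,P3] Q1=[P1] Q2=[]
t=6-9: P4@Q0 runs 3, rem=5, quantum used, demote→Q1. Q0=[P2,P3] Q1=[P1,P4] Q2=[]
t=9-10: P2@Q0 runs 1, rem=7, I/O yield, promote→Q0. Q0=[P3,P2] Q1=[P1,P4] Q2=[]
t=10-12: P3@Q0 runs 2, rem=9, I/O yield, promote→Q0. Q0=[P2,P3] Q1=[P1,P4] Q2=[]
t=12-13: P2@Q0 runs 1, rem=6, I/O yield, promote→Q0. Q0=[P3,P2] Q1=[P1,P4] Q2=[]
t=13-15: P3@Q0 runs 2, rem=7, I/O yield, promote→Q0. Q0=[P2,P3] Q1=[P1,P4] Q2=[]
t=15-16: P2@Q0 runs 1, rem=5, I/O yield, promote→Q0. Q0=[P3,P2] Q1=[P1,P4] Q2=[]
t=16-18: P3@Q0 runs 2, rem=5, I/O yield, promote→Q0. Q0=[P2,P3] Q1=[P1,P4] Q2=[]
t=18-19: P2@Q0 runs 1, rem=4, I/O yield, promote→Q0. Q0=[P3,P2] Q1=[P1,P4] Q2=[]
t=19-21: P3@Q0 runs 2, rem=3, I/O yield, promote→Q0. Q0=[P2,P3] Q1=[P1,P4] Q2=[]
t=21-22: P2@Q0 runs 1, rem=3, I/O yield, promote→Q0. Q0=[P3,P2] Q1=[P1,P4] Q2=[]
t=22-24: P3@Q0 runs 2, rem=1, I/O yield, promote→Q0. Q0=[P2,P3] Q1=[P1,P4] Q2=[]
t=24-25: P2@Q0 runs 1, rem=2, I/O yield, promote→Q0. Q0=[P3,P2] Q1=[P1,P4] Q2=[]
t=25-26: P3@Q0 runs 1, rem=0, completes. Q0=[P2] Q1=[P1,P4] Q2=[]
t=26-27: P2@Q0 runs 1, rem=1, I/O yield, promote→Q0. Q0=[P2] Q1=[P1,P4] Q2=[]
t=27-28: P2@Q0 runs 1, rem=0, completes. Q0=[] Q1=[P1,P4] Q2=[]
t=28-32: P1@Q1 runs 4, rem=8, quantum used, demote→Q2. Q0=[] Q1=[P4] Q2=[P1]
t=32-36: P4@Q1 runs 4, rem=1, quantum used, demote→Q2. Q0=[] Q1=[] Q2=[P1,P4]
t=36-44: P1@Q2 runs 8, rem=0, completes. Q0=[] Q1=[] Q2=[P4]
t=44-45: P4@Q2 runs 1, rem=0, completes. Q0=[] Q1=[] Q2=[]

Answer: P1(0-3) P2(3-4) P3(4-6) P4(6-9) P2(9-10) P3(10-12) P2(12-13) P3(13-15) P2(15-16) P3(16-18) P2(18-19) P3(19-21) P2(21-22) P3(22-24) P2(24-25) P3(25-26) P2(26-27) P2(27-28) P1(28-32) P4(32-36) P1(36-44) P4(44-45)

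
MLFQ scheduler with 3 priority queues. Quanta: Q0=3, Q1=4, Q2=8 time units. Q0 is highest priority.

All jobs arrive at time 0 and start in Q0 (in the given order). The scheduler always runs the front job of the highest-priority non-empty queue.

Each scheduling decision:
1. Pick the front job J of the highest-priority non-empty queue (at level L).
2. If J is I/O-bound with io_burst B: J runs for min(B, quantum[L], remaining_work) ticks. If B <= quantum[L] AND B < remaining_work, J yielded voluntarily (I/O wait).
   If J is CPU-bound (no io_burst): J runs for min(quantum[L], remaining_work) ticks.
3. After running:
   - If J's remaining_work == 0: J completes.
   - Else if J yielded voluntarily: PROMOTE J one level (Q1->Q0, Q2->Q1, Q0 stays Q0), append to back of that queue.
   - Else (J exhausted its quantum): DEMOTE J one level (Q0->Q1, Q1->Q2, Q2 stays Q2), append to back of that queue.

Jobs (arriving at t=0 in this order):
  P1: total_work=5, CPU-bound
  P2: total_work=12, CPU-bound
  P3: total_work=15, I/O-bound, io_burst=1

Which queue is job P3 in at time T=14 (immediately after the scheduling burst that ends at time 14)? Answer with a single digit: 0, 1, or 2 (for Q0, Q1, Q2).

Answer: 0

Derivation:
t=0-3: P1@Q0 runs 3, rem=2, quantum used, demote→Q1. Q0=[P2,P3] Q1=[P1] Q2=[]
t=3-6: P2@Q0 runs 3, rem=9, quantum used, demote→Q1. Q0=[P3] Q1=[P1,P2] Q2=[]
t=6-7: P3@Q0 runs 1, rem=14, I/O yield, promote→Q0. Q0=[P3] Q1=[P1,P2] Q2=[]
t=7-8: P3@Q0 runs 1, rem=13, I/O yield, promote→Q0. Q0=[P3] Q1=[P1,P2] Q2=[]
t=8-9: P3@Q0 runs 1, rem=12, I/O yield, promote→Q0. Q0=[P3] Q1=[P1,P2] Q2=[]
t=9-10: P3@Q0 runs 1, rem=11, I/O yield, promote→Q0. Q0=[P3] Q1=[P1,P2] Q2=[]
t=10-11: P3@Q0 runs 1, rem=10, I/O yield, promote→Q0. Q0=[P3] Q1=[P1,P2] Q2=[]
t=11-12: P3@Q0 runs 1, rem=9, I/O yield, promote→Q0. Q0=[P3] Q1=[P1,P2] Q2=[]
t=12-13: P3@Q0 runs 1, rem=8, I/O yield, promote→Q0. Q0=[P3] Q1=[P1,P2] Q2=[]
t=13-14: P3@Q0 runs 1, rem=7, I/O yield, promote→Q0. Q0=[P3] Q1=[P1,P2] Q2=[]
t=14-15: P3@Q0 runs 1, rem=6, I/O yield, promote→Q0. Q0=[P3] Q1=[P1,P2] Q2=[]
t=15-16: P3@Q0 runs 1, rem=5, I/O yield, promote→Q0. Q0=[P3] Q1=[P1,P2] Q2=[]
t=16-17: P3@Q0 runs 1, rem=4, I/O yield, promote→Q0. Q0=[P3] Q1=[P1,P2] Q2=[]
t=17-18: P3@Q0 runs 1, rem=3, I/O yield, promote→Q0. Q0=[P3] Q1=[P1,P2] Q2=[]
t=18-19: P3@Q0 runs 1, rem=2, I/O yield, promote→Q0. Q0=[P3] Q1=[P1,P2] Q2=[]
t=19-20: P3@Q0 runs 1, rem=1, I/O yield, promote→Q0. Q0=[P3] Q1=[P1,P2] Q2=[]
t=20-21: P3@Q0 runs 1, rem=0, completes. Q0=[] Q1=[P1,P2] Q2=[]
t=21-23: P1@Q1 runs 2, rem=0, completes. Q0=[] Q1=[P2] Q2=[]
t=23-27: P2@Q1 runs 4, rem=5, quantum used, demote→Q2. Q0=[] Q1=[] Q2=[P2]
t=27-32: P2@Q2 runs 5, rem=0, completes. Q0=[] Q1=[] Q2=[]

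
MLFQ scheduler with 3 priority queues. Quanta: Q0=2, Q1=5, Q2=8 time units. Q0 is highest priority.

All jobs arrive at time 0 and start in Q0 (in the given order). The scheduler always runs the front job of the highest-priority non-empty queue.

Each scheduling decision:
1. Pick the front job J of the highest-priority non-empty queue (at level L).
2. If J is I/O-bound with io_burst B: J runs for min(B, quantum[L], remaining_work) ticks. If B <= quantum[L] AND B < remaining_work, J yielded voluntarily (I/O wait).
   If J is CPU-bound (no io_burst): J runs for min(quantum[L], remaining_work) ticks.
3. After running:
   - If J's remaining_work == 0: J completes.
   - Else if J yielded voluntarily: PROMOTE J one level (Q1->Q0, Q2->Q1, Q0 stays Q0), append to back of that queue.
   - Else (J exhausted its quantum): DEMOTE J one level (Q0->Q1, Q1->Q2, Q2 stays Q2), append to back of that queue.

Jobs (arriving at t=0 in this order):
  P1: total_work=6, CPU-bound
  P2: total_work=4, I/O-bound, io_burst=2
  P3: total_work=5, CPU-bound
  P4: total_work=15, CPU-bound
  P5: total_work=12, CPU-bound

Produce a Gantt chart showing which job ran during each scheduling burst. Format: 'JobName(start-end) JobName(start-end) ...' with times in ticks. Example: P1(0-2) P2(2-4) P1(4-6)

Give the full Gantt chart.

Answer: P1(0-2) P2(2-4) P3(4-6) P4(6-8) P5(8-10) P2(10-12) P1(12-16) P3(16-19) P4(19-24) P5(24-29) P4(29-37) P5(37-42)

Derivation:
t=0-2: P1@Q0 runs 2, rem=4, quantum used, demote→Q1. Q0=[P2,P3,P4,P5] Q1=[P1] Q2=[]
t=2-4: P2@Q0 runs 2, rem=2, I/O yield, promote→Q0. Q0=[P3,P4,P5,P2] Q1=[P1] Q2=[]
t=4-6: P3@Q0 runs 2, rem=3, quantum used, demote→Q1. Q0=[P4,P5,P2] Q1=[P1,P3] Q2=[]
t=6-8: P4@Q0 runs 2, rem=13, quantum used, demote→Q1. Q0=[P5,P2] Q1=[P1,P3,P4] Q2=[]
t=8-10: P5@Q0 runs 2, rem=10, quantum used, demote→Q1. Q0=[P2] Q1=[P1,P3,P4,P5] Q2=[]
t=10-12: P2@Q0 runs 2, rem=0, completes. Q0=[] Q1=[P1,P3,P4,P5] Q2=[]
t=12-16: P1@Q1 runs 4, rem=0, completes. Q0=[] Q1=[P3,P4,P5] Q2=[]
t=16-19: P3@Q1 runs 3, rem=0, completes. Q0=[] Q1=[P4,P5] Q2=[]
t=19-24: P4@Q1 runs 5, rem=8, quantum used, demote→Q2. Q0=[] Q1=[P5] Q2=[P4]
t=24-29: P5@Q1 runs 5, rem=5, quantum used, demote→Q2. Q0=[] Q1=[] Q2=[P4,P5]
t=29-37: P4@Q2 runs 8, rem=0, completes. Q0=[] Q1=[] Q2=[P5]
t=37-42: P5@Q2 runs 5, rem=0, completes. Q0=[] Q1=[] Q2=[]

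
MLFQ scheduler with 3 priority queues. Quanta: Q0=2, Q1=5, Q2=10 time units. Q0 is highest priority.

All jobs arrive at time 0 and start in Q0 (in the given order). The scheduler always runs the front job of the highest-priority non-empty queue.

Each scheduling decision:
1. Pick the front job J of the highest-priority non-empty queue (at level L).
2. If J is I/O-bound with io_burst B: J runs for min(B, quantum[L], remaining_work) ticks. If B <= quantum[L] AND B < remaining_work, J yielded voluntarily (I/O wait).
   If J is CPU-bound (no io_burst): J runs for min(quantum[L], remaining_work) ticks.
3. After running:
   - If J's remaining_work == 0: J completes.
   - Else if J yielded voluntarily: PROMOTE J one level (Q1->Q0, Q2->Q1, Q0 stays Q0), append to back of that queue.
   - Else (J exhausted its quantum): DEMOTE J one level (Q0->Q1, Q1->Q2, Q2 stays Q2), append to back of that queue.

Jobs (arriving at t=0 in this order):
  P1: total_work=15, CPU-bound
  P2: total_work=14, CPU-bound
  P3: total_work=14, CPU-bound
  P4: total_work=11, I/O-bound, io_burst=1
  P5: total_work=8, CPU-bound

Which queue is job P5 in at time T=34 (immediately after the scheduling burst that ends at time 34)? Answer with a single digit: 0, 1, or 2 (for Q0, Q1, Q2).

t=0-2: P1@Q0 runs 2, rem=13, quantum used, demote→Q1. Q0=[P2,P3,P4,P5] Q1=[P1] Q2=[]
t=2-4: P2@Q0 runs 2, rem=12, quantum used, demote→Q1. Q0=[P3,P4,P5] Q1=[P1,P2] Q2=[]
t=4-6: P3@Q0 runs 2, rem=12, quantum used, demote→Q1. Q0=[P4,P5] Q1=[P1,P2,P3] Q2=[]
t=6-7: P4@Q0 runs 1, rem=10, I/O yield, promote→Q0. Q0=[P5,P4] Q1=[P1,P2,P3] Q2=[]
t=7-9: P5@Q0 runs 2, rem=6, quantum used, demote→Q1. Q0=[P4] Q1=[P1,P2,P3,P5] Q2=[]
t=9-10: P4@Q0 runs 1, rem=9, I/O yield, promote→Q0. Q0=[P4] Q1=[P1,P2,P3,P5] Q2=[]
t=10-11: P4@Q0 runs 1, rem=8, I/O yield, promote→Q0. Q0=[P4] Q1=[P1,P2,P3,P5] Q2=[]
t=11-12: P4@Q0 runs 1, rem=7, I/O yield, promote→Q0. Q0=[P4] Q1=[P1,P2,P3,P5] Q2=[]
t=12-13: P4@Q0 runs 1, rem=6, I/O yield, promote→Q0. Q0=[P4] Q1=[P1,P2,P3,P5] Q2=[]
t=13-14: P4@Q0 runs 1, rem=5, I/O yield, promote→Q0. Q0=[P4] Q1=[P1,P2,P3,P5] Q2=[]
t=14-15: P4@Q0 runs 1, rem=4, I/O yield, promote→Q0. Q0=[P4] Q1=[P1,P2,P3,P5] Q2=[]
t=15-16: P4@Q0 runs 1, rem=3, I/O yield, promote→Q0. Q0=[P4] Q1=[P1,P2,P3,P5] Q2=[]
t=16-17: P4@Q0 runs 1, rem=2, I/O yield, promote→Q0. Q0=[P4] Q1=[P1,P2,P3,P5] Q2=[]
t=17-18: P4@Q0 runs 1, rem=1, I/O yield, promote→Q0. Q0=[P4] Q1=[P1,P2,P3,P5] Q2=[]
t=18-19: P4@Q0 runs 1, rem=0, completes. Q0=[] Q1=[P1,P2,P3,P5] Q2=[]
t=19-24: P1@Q1 runs 5, rem=8, quantum used, demote→Q2. Q0=[] Q1=[P2,P3,P5] Q2=[P1]
t=24-29: P2@Q1 runs 5, rem=7, quantum used, demote→Q2. Q0=[] Q1=[P3,P5] Q2=[P1,P2]
t=29-34: P3@Q1 runs 5, rem=7, quantum used, demote→Q2. Q0=[] Q1=[P5] Q2=[P1,P2,P3]
t=34-39: P5@Q1 runs 5, rem=1, quantum used, demote→Q2. Q0=[] Q1=[] Q2=[P1,P2,P3,P5]
t=39-47: P1@Q2 runs 8, rem=0, completes. Q0=[] Q1=[] Q2=[P2,P3,P5]
t=47-54: P2@Q2 runs 7, rem=0, completes. Q0=[] Q1=[] Q2=[P3,P5]
t=54-61: P3@Q2 runs 7, rem=0, completes. Q0=[] Q1=[] Q2=[P5]
t=61-62: P5@Q2 runs 1, rem=0, completes. Q0=[] Q1=[] Q2=[]

Answer: 1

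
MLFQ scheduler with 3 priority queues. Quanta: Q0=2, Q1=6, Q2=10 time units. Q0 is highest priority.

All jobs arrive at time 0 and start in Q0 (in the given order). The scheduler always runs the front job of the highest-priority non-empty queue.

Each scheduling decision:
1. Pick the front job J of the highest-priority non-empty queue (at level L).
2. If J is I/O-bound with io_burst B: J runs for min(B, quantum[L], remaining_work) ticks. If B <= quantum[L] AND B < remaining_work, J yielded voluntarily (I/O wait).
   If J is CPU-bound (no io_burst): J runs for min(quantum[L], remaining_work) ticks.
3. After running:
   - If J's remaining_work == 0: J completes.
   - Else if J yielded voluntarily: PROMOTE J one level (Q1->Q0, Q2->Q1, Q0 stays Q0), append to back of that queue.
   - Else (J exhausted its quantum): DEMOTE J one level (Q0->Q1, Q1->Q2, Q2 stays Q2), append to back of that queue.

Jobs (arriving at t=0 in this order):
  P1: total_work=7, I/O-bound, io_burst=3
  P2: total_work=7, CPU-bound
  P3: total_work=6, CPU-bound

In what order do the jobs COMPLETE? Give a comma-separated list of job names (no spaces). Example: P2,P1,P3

t=0-2: P1@Q0 runs 2, rem=5, quantum used, demote→Q1. Q0=[P2,P3] Q1=[P1] Q2=[]
t=2-4: P2@Q0 runs 2, rem=5, quantum used, demote→Q1. Q0=[P3] Q1=[P1,P2] Q2=[]
t=4-6: P3@Q0 runs 2, rem=4, quantum used, demote→Q1. Q0=[] Q1=[P1,P2,P3] Q2=[]
t=6-9: P1@Q1 runs 3, rem=2, I/O yield, promote→Q0. Q0=[P1] Q1=[P2,P3] Q2=[]
t=9-11: P1@Q0 runs 2, rem=0, completes. Q0=[] Q1=[P2,P3] Q2=[]
t=11-16: P2@Q1 runs 5, rem=0, completes. Q0=[] Q1=[P3] Q2=[]
t=16-20: P3@Q1 runs 4, rem=0, completes. Q0=[] Q1=[] Q2=[]

Answer: P1,P2,P3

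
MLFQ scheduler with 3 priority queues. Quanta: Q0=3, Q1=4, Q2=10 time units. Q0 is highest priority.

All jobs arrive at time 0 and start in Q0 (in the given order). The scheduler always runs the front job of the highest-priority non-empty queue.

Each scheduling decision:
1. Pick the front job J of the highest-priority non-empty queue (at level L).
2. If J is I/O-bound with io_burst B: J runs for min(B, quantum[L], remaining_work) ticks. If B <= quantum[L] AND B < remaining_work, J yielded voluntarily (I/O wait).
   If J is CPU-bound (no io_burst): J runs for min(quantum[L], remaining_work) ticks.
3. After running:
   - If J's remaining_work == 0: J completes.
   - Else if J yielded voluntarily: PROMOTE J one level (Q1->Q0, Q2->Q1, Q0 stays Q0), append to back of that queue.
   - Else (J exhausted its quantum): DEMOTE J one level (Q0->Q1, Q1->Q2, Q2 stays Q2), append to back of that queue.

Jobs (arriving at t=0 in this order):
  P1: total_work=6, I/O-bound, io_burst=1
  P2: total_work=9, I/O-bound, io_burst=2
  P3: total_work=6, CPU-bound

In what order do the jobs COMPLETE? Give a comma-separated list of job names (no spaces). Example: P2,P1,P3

Answer: P2,P1,P3

Derivation:
t=0-1: P1@Q0 runs 1, rem=5, I/O yield, promote→Q0. Q0=[P2,P3,P1] Q1=[] Q2=[]
t=1-3: P2@Q0 runs 2, rem=7, I/O yield, promote→Q0. Q0=[P3,P1,P2] Q1=[] Q2=[]
t=3-6: P3@Q0 runs 3, rem=3, quantum used, demote→Q1. Q0=[P1,P2] Q1=[P3] Q2=[]
t=6-7: P1@Q0 runs 1, rem=4, I/O yield, promote→Q0. Q0=[P2,P1] Q1=[P3] Q2=[]
t=7-9: P2@Q0 runs 2, rem=5, I/O yield, promote→Q0. Q0=[P1,P2] Q1=[P3] Q2=[]
t=9-10: P1@Q0 runs 1, rem=3, I/O yield, promote→Q0. Q0=[P2,P1] Q1=[P3] Q2=[]
t=10-12: P2@Q0 runs 2, rem=3, I/O yield, promote→Q0. Q0=[P1,P2] Q1=[P3] Q2=[]
t=12-13: P1@Q0 runs 1, rem=2, I/O yield, promote→Q0. Q0=[P2,P1] Q1=[P3] Q2=[]
t=13-15: P2@Q0 runs 2, rem=1, I/O yield, promote→Q0. Q0=[P1,P2] Q1=[P3] Q2=[]
t=15-16: P1@Q0 runs 1, rem=1, I/O yield, promote→Q0. Q0=[P2,P1] Q1=[P3] Q2=[]
t=16-17: P2@Q0 runs 1, rem=0, completes. Q0=[P1] Q1=[P3] Q2=[]
t=17-18: P1@Q0 runs 1, rem=0, completes. Q0=[] Q1=[P3] Q2=[]
t=18-21: P3@Q1 runs 3, rem=0, completes. Q0=[] Q1=[] Q2=[]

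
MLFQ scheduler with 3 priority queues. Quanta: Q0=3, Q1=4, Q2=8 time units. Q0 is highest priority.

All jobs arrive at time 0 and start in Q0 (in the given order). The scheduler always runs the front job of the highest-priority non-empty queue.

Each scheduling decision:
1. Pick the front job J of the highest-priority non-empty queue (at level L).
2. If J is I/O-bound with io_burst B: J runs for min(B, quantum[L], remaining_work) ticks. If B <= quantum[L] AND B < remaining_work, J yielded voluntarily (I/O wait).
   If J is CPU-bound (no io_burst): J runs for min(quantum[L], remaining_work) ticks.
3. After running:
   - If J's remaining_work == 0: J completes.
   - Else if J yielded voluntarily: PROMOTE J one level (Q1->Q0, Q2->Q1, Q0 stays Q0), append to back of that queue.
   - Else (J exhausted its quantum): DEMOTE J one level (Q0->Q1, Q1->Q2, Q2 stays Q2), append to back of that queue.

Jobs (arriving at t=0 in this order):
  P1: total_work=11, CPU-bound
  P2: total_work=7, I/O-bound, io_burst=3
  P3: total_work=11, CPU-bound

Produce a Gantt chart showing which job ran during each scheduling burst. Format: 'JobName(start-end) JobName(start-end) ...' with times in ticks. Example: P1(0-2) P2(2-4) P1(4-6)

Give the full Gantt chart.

t=0-3: P1@Q0 runs 3, rem=8, quantum used, demote→Q1. Q0=[P2,P3] Q1=[P1] Q2=[]
t=3-6: P2@Q0 runs 3, rem=4, I/O yield, promote→Q0. Q0=[P3,P2] Q1=[P1] Q2=[]
t=6-9: P3@Q0 runs 3, rem=8, quantum used, demote→Q1. Q0=[P2] Q1=[P1,P3] Q2=[]
t=9-12: P2@Q0 runs 3, rem=1, I/O yield, promote→Q0. Q0=[P2] Q1=[P1,P3] Q2=[]
t=12-13: P2@Q0 runs 1, rem=0, completes. Q0=[] Q1=[P1,P3] Q2=[]
t=13-17: P1@Q1 runs 4, rem=4, quantum used, demote→Q2. Q0=[] Q1=[P3] Q2=[P1]
t=17-21: P3@Q1 runs 4, rem=4, quantum used, demote→Q2. Q0=[] Q1=[] Q2=[P1,P3]
t=21-25: P1@Q2 runs 4, rem=0, completes. Q0=[] Q1=[] Q2=[P3]
t=25-29: P3@Q2 runs 4, rem=0, completes. Q0=[] Q1=[] Q2=[]

Answer: P1(0-3) P2(3-6) P3(6-9) P2(9-12) P2(12-13) P1(13-17) P3(17-21) P1(21-25) P3(25-29)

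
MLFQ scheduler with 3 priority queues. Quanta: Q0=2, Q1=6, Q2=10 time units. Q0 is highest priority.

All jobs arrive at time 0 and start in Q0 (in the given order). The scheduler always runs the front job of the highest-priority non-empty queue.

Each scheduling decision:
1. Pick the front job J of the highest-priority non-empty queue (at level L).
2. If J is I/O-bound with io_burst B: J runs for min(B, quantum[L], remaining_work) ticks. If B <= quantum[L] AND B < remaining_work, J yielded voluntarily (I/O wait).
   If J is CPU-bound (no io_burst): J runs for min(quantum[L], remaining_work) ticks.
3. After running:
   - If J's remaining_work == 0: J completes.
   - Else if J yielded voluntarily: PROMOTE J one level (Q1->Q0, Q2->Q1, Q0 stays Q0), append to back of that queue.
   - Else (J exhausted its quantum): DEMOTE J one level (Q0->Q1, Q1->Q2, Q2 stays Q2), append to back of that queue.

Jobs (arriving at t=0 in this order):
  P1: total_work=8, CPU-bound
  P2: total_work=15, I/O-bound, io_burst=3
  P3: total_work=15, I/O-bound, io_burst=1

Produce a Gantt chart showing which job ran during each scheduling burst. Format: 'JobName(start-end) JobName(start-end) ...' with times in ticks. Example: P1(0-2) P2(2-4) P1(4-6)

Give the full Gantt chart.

Answer: P1(0-2) P2(2-4) P3(4-5) P3(5-6) P3(6-7) P3(7-8) P3(8-9) P3(9-10) P3(10-11) P3(11-12) P3(12-13) P3(13-14) P3(14-15) P3(15-16) P3(16-17) P3(17-18) P3(18-19) P1(19-25) P2(25-28) P2(28-30) P2(30-33) P2(33-35) P2(35-38)

Derivation:
t=0-2: P1@Q0 runs 2, rem=6, quantum used, demote→Q1. Q0=[P2,P3] Q1=[P1] Q2=[]
t=2-4: P2@Q0 runs 2, rem=13, quantum used, demote→Q1. Q0=[P3] Q1=[P1,P2] Q2=[]
t=4-5: P3@Q0 runs 1, rem=14, I/O yield, promote→Q0. Q0=[P3] Q1=[P1,P2] Q2=[]
t=5-6: P3@Q0 runs 1, rem=13, I/O yield, promote→Q0. Q0=[P3] Q1=[P1,P2] Q2=[]
t=6-7: P3@Q0 runs 1, rem=12, I/O yield, promote→Q0. Q0=[P3] Q1=[P1,P2] Q2=[]
t=7-8: P3@Q0 runs 1, rem=11, I/O yield, promote→Q0. Q0=[P3] Q1=[P1,P2] Q2=[]
t=8-9: P3@Q0 runs 1, rem=10, I/O yield, promote→Q0. Q0=[P3] Q1=[P1,P2] Q2=[]
t=9-10: P3@Q0 runs 1, rem=9, I/O yield, promote→Q0. Q0=[P3] Q1=[P1,P2] Q2=[]
t=10-11: P3@Q0 runs 1, rem=8, I/O yield, promote→Q0. Q0=[P3] Q1=[P1,P2] Q2=[]
t=11-12: P3@Q0 runs 1, rem=7, I/O yield, promote→Q0. Q0=[P3] Q1=[P1,P2] Q2=[]
t=12-13: P3@Q0 runs 1, rem=6, I/O yield, promote→Q0. Q0=[P3] Q1=[P1,P2] Q2=[]
t=13-14: P3@Q0 runs 1, rem=5, I/O yield, promote→Q0. Q0=[P3] Q1=[P1,P2] Q2=[]
t=14-15: P3@Q0 runs 1, rem=4, I/O yield, promote→Q0. Q0=[P3] Q1=[P1,P2] Q2=[]
t=15-16: P3@Q0 runs 1, rem=3, I/O yield, promote→Q0. Q0=[P3] Q1=[P1,P2] Q2=[]
t=16-17: P3@Q0 runs 1, rem=2, I/O yield, promote→Q0. Q0=[P3] Q1=[P1,P2] Q2=[]
t=17-18: P3@Q0 runs 1, rem=1, I/O yield, promote→Q0. Q0=[P3] Q1=[P1,P2] Q2=[]
t=18-19: P3@Q0 runs 1, rem=0, completes. Q0=[] Q1=[P1,P2] Q2=[]
t=19-25: P1@Q1 runs 6, rem=0, completes. Q0=[] Q1=[P2] Q2=[]
t=25-28: P2@Q1 runs 3, rem=10, I/O yield, promote→Q0. Q0=[P2] Q1=[] Q2=[]
t=28-30: P2@Q0 runs 2, rem=8, quantum used, demote→Q1. Q0=[] Q1=[P2] Q2=[]
t=30-33: P2@Q1 runs 3, rem=5, I/O yield, promote→Q0. Q0=[P2] Q1=[] Q2=[]
t=33-35: P2@Q0 runs 2, rem=3, quantum used, demote→Q1. Q0=[] Q1=[P2] Q2=[]
t=35-38: P2@Q1 runs 3, rem=0, completes. Q0=[] Q1=[] Q2=[]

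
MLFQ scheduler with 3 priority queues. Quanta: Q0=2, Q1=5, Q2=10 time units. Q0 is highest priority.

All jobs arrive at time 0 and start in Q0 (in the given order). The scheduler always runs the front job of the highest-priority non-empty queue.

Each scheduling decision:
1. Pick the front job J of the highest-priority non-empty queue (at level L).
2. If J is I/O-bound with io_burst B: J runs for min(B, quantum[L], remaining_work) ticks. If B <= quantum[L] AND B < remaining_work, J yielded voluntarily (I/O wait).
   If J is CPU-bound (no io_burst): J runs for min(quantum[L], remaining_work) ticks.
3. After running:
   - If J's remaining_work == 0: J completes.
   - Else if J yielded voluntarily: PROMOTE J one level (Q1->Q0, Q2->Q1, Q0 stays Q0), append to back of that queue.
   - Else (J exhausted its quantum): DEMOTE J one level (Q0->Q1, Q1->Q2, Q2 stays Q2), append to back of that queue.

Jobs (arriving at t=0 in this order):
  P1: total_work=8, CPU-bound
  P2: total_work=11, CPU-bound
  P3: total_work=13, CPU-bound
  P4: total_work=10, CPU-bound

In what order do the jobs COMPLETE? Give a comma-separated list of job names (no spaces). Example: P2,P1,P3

t=0-2: P1@Q0 runs 2, rem=6, quantum used, demote→Q1. Q0=[P2,P3,P4] Q1=[P1] Q2=[]
t=2-4: P2@Q0 runs 2, rem=9, quantum used, demote→Q1. Q0=[P3,P4] Q1=[P1,P2] Q2=[]
t=4-6: P3@Q0 runs 2, rem=11, quantum used, demote→Q1. Q0=[P4] Q1=[P1,P2,P3] Q2=[]
t=6-8: P4@Q0 runs 2, rem=8, quantum used, demote→Q1. Q0=[] Q1=[P1,P2,P3,P4] Q2=[]
t=8-13: P1@Q1 runs 5, rem=1, quantum used, demote→Q2. Q0=[] Q1=[P2,P3,P4] Q2=[P1]
t=13-18: P2@Q1 runs 5, rem=4, quantum used, demote→Q2. Q0=[] Q1=[P3,P4] Q2=[P1,P2]
t=18-23: P3@Q1 runs 5, rem=6, quantum used, demote→Q2. Q0=[] Q1=[P4] Q2=[P1,P2,P3]
t=23-28: P4@Q1 runs 5, rem=3, quantum used, demote→Q2. Q0=[] Q1=[] Q2=[P1,P2,P3,P4]
t=28-29: P1@Q2 runs 1, rem=0, completes. Q0=[] Q1=[] Q2=[P2,P3,P4]
t=29-33: P2@Q2 runs 4, rem=0, completes. Q0=[] Q1=[] Q2=[P3,P4]
t=33-39: P3@Q2 runs 6, rem=0, completes. Q0=[] Q1=[] Q2=[P4]
t=39-42: P4@Q2 runs 3, rem=0, completes. Q0=[] Q1=[] Q2=[]

Answer: P1,P2,P3,P4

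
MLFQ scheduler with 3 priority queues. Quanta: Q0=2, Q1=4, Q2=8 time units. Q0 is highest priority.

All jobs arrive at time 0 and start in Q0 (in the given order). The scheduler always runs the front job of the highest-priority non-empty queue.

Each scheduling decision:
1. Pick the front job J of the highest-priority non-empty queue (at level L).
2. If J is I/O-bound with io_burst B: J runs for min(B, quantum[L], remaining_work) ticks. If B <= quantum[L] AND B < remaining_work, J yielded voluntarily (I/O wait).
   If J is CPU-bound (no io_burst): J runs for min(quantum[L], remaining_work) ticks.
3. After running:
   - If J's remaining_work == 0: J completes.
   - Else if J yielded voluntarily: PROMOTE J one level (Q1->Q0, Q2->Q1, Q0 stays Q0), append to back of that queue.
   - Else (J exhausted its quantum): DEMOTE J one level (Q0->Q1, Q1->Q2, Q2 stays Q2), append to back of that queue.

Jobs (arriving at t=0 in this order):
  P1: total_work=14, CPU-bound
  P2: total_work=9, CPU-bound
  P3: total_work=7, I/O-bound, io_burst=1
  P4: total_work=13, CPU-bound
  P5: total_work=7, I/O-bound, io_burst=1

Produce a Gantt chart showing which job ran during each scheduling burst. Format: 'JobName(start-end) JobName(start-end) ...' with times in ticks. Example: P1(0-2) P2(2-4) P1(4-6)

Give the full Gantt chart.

Answer: P1(0-2) P2(2-4) P3(4-5) P4(5-7) P5(7-8) P3(8-9) P5(9-10) P3(10-11) P5(11-12) P3(12-13) P5(13-14) P3(14-15) P5(15-16) P3(16-17) P5(17-18) P3(18-19) P5(19-20) P1(20-24) P2(24-28) P4(28-32) P1(32-40) P2(40-43) P4(43-50)

Derivation:
t=0-2: P1@Q0 runs 2, rem=12, quantum used, demote→Q1. Q0=[P2,P3,P4,P5] Q1=[P1] Q2=[]
t=2-4: P2@Q0 runs 2, rem=7, quantum used, demote→Q1. Q0=[P3,P4,P5] Q1=[P1,P2] Q2=[]
t=4-5: P3@Q0 runs 1, rem=6, I/O yield, promote→Q0. Q0=[P4,P5,P3] Q1=[P1,P2] Q2=[]
t=5-7: P4@Q0 runs 2, rem=11, quantum used, demote→Q1. Q0=[P5,P3] Q1=[P1,P2,P4] Q2=[]
t=7-8: P5@Q0 runs 1, rem=6, I/O yield, promote→Q0. Q0=[P3,P5] Q1=[P1,P2,P4] Q2=[]
t=8-9: P3@Q0 runs 1, rem=5, I/O yield, promote→Q0. Q0=[P5,P3] Q1=[P1,P2,P4] Q2=[]
t=9-10: P5@Q0 runs 1, rem=5, I/O yield, promote→Q0. Q0=[P3,P5] Q1=[P1,P2,P4] Q2=[]
t=10-11: P3@Q0 runs 1, rem=4, I/O yield, promote→Q0. Q0=[P5,P3] Q1=[P1,P2,P4] Q2=[]
t=11-12: P5@Q0 runs 1, rem=4, I/O yield, promote→Q0. Q0=[P3,P5] Q1=[P1,P2,P4] Q2=[]
t=12-13: P3@Q0 runs 1, rem=3, I/O yield, promote→Q0. Q0=[P5,P3] Q1=[P1,P2,P4] Q2=[]
t=13-14: P5@Q0 runs 1, rem=3, I/O yield, promote→Q0. Q0=[P3,P5] Q1=[P1,P2,P4] Q2=[]
t=14-15: P3@Q0 runs 1, rem=2, I/O yield, promote→Q0. Q0=[P5,P3] Q1=[P1,P2,P4] Q2=[]
t=15-16: P5@Q0 runs 1, rem=2, I/O yield, promote→Q0. Q0=[P3,P5] Q1=[P1,P2,P4] Q2=[]
t=16-17: P3@Q0 runs 1, rem=1, I/O yield, promote→Q0. Q0=[P5,P3] Q1=[P1,P2,P4] Q2=[]
t=17-18: P5@Q0 runs 1, rem=1, I/O yield, promote→Q0. Q0=[P3,P5] Q1=[P1,P2,P4] Q2=[]
t=18-19: P3@Q0 runs 1, rem=0, completes. Q0=[P5] Q1=[P1,P2,P4] Q2=[]
t=19-20: P5@Q0 runs 1, rem=0, completes. Q0=[] Q1=[P1,P2,P4] Q2=[]
t=20-24: P1@Q1 runs 4, rem=8, quantum used, demote→Q2. Q0=[] Q1=[P2,P4] Q2=[P1]
t=24-28: P2@Q1 runs 4, rem=3, quantum used, demote→Q2. Q0=[] Q1=[P4] Q2=[P1,P2]
t=28-32: P4@Q1 runs 4, rem=7, quantum used, demote→Q2. Q0=[] Q1=[] Q2=[P1,P2,P4]
t=32-40: P1@Q2 runs 8, rem=0, completes. Q0=[] Q1=[] Q2=[P2,P4]
t=40-43: P2@Q2 runs 3, rem=0, completes. Q0=[] Q1=[] Q2=[P4]
t=43-50: P4@Q2 runs 7, rem=0, completes. Q0=[] Q1=[] Q2=[]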